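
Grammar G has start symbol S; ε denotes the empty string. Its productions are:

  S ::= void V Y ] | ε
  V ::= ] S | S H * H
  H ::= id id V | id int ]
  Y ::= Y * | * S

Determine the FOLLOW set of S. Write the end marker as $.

{ $, *, ], id }

S is the start symbol, so $ ∈ FOLLOW(S).
In V ::= ] S: S is at the end, add FOLLOW(V) = { * }.
In V ::= S H * H: add FIRST(H * H) = { id }.
In Y ::= * S: S is at the end, add FOLLOW(Y) = { *, ] }.
Union: FOLLOW(S) = { $, *, ], id }.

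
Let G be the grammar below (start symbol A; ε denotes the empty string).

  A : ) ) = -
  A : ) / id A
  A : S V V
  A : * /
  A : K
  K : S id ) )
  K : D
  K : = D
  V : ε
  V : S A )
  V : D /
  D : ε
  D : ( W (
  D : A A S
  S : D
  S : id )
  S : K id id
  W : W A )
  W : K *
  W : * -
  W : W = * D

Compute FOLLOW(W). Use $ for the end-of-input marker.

{ (, ), *, /, =, id }

In D : ( W (: add FIRST(() = { ( }.
In W : W A ): add FIRST(A )) = { (, ), *, /, =, id }.
In W : W = * D: add FIRST(= * D) = { = }.
Union: FOLLOW(W) = { (, ), *, /, =, id }.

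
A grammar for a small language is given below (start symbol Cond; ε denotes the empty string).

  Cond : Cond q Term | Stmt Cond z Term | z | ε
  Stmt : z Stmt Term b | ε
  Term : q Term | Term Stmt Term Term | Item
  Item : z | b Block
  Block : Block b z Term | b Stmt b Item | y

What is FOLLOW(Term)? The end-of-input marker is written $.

{ $, b, q, z }

In Cond : Cond q Term: Term is at the end, add FOLLOW(Cond) = { $, q, z }.
In Cond : Stmt Cond z Term: Term is at the end, add FOLLOW(Cond) = { $, q, z }.
In Stmt : z Stmt Term b: add FIRST(b) = { b }.
In Term : q Term: Term is at the end, add FOLLOW(Term) = { $, b, q, z }.
In Term : Term Stmt Term Term: add FIRST(Stmt Term Term) = { b, q, z }.
In Term : Term Stmt Term Term: add FIRST(Term) = { b, q, z }.
In Term : Term Stmt Term Term: Term is at the end, add FOLLOW(Term) = { $, b, q, z }.
In Block : Block b z Term: Term is at the end, add FOLLOW(Block) = { $, b, q, z }.
Union: FOLLOW(Term) = { $, b, q, z }.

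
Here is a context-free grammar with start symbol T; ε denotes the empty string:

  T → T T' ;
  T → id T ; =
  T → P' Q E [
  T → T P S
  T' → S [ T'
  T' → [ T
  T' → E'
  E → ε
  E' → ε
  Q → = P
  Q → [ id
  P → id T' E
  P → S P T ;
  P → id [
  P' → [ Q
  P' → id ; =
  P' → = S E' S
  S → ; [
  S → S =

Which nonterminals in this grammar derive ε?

Directly nullable (have an ε-production): E, E'.
T' → E' with every symbol nullable, so T' is nullable.
No other nonterminal has a production whose RHS symbols are all nullable.

{ E, E', T' }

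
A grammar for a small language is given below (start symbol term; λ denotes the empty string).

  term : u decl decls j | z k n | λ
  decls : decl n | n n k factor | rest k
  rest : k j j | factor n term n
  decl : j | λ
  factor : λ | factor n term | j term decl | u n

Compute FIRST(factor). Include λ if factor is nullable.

{ j, n, u, λ }

factor : λ contributes λ.
From factor : factor n term: factor nullable, take FIRST(factor) ∪ {n} = { j, n, u }.
factor : j term decl contributes {j}.
factor : u n contributes {u}.
Union: FIRST(factor) = { j, n, u, λ }.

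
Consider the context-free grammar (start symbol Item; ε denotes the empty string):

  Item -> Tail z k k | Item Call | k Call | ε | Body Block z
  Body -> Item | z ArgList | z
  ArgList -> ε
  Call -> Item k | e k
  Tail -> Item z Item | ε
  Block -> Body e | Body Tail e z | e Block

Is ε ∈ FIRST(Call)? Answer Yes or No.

Nullable nonterminals: ArgList, Body, Item, Tail.
No production of Call has an RHS whose symbols are all nullable, so Call is not nullable.

No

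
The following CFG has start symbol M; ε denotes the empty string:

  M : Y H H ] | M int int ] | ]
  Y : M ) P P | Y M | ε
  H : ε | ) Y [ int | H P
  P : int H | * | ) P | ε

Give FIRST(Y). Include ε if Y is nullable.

From Y : M ) P P: add FIRST(M) = { ), *, ], int }.
From Y : Y M: Y nullable, take FIRST(Y) ∪ FIRST(M) = { ), *, ], int }.
Y : ε contributes ε.
Union: FIRST(Y) = { ), *, ], int, ε }.

{ ), *, ], int, ε }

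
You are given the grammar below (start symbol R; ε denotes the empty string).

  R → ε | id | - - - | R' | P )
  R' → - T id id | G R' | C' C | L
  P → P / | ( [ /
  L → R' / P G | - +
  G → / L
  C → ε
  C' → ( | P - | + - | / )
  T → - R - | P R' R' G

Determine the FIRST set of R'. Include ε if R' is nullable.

R' → - T id id contributes {-}.
From R' → G R': add FIRST(G) = { / }.
From R' → C' C: add FIRST(C') = { (, +, / }.
From R' → L: add FIRST(L) = { (, +, -, / }.
Union: FIRST(R') = { (, +, -, / }.

{ (, +, -, / }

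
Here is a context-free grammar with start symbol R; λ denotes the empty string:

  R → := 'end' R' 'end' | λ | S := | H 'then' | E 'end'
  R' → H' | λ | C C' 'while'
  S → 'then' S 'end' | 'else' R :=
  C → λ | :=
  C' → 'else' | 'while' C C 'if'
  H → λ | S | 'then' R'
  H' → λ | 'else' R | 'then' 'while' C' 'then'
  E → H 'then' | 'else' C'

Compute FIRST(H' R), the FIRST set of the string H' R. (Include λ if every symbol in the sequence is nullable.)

{ 'else', 'then', :=, λ }

Add FIRST(H')\{λ} = { 'else', 'then' }; H' is nullable, continue.
Add FIRST(R)\{λ} = { 'else', 'then', := }; R is nullable, continue.
Every symbol is nullable, so include λ.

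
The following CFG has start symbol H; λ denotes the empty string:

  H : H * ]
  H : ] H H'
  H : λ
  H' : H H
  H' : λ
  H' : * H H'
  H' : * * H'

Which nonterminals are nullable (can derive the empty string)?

{ H, H' }

Directly nullable (have an λ-production): H, H'.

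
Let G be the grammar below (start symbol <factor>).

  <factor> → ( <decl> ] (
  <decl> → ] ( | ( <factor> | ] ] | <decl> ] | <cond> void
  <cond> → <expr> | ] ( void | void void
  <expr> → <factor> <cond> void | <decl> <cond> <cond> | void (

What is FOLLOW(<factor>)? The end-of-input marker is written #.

<factor> is the start symbol, so # ∈ FOLLOW(<factor>).
In <decl> → ( <factor>: <factor> is at the end, add FOLLOW(<decl>) = { (, ], void }.
In <expr> → <factor> <cond> void: add FIRST(<cond> void) = { (, ], void }.
Union: FOLLOW(<factor>) = { #, (, ], void }.

{ #, (, ], void }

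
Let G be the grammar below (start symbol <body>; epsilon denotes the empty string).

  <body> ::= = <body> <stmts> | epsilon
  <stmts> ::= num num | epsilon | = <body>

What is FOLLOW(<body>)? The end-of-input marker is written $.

<body> is the start symbol, so $ ∈ FOLLOW(<body>).
In <body> ::= = <body> <stmts>: add FIRST(<stmts>)\{epsilon} = { =, num }.
  Since <stmts> is nullable, also add FOLLOW(<body>) = { $, =, num }.
In <stmts> ::= = <body>: <body> is at the end, add FOLLOW(<stmts>) = { $, =, num }.
Union: FOLLOW(<body>) = { $, =, num }.

{ $, =, num }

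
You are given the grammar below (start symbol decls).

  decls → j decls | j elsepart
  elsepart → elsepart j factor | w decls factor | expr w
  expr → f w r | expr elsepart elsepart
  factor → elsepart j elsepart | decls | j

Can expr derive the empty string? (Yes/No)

No nonterminal in this grammar is nullable.
No production of expr has an RHS whose symbols are all nullable, so expr is not nullable.

No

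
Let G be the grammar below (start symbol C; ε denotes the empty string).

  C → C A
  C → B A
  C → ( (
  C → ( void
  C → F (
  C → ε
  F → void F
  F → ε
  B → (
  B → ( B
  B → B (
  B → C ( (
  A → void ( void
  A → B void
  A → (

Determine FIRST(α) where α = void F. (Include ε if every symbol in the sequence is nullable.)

void is a terminal; add {void} and stop.

{ void }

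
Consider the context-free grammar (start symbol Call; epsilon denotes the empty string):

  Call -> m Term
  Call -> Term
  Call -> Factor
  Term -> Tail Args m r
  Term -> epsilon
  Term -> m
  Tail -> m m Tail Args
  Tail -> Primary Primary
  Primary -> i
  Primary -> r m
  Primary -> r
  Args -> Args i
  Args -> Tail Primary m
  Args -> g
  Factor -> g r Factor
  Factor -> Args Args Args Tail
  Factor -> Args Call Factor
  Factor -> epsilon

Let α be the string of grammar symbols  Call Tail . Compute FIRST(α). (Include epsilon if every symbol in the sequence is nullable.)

Add FIRST(Call)\{epsilon} = { g, i, m, r }; Call is nullable, continue.
Add FIRST(Tail) = { i, m, r }; Tail is not nullable, stop.

{ g, i, m, r }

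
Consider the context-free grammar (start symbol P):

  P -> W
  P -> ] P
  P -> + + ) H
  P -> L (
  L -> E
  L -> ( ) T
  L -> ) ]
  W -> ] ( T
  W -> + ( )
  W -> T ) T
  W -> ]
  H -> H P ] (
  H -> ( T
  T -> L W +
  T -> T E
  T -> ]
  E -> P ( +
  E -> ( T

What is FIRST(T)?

From T -> L W +: add FIRST(L) = { (, ), +, ] }.
From T -> T E: add FIRST(T) = { (, ), +, ] }.
T -> ] contributes {]}.
Union: FIRST(T) = { (, ), +, ] }.

{ (, ), +, ] }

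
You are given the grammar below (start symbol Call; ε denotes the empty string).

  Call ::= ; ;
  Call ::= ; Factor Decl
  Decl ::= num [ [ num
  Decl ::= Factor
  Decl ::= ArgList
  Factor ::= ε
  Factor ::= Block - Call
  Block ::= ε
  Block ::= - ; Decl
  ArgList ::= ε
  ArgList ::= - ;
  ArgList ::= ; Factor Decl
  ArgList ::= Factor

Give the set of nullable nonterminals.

Directly nullable (have an ε-production): Factor, Block, ArgList.
Decl ::= Factor with every symbol nullable, so Decl is nullable.
No other nonterminal has a production whose RHS symbols are all nullable.

{ ArgList, Block, Decl, Factor }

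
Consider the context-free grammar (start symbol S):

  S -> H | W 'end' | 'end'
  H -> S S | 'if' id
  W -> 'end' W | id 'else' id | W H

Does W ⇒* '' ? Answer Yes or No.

No nonterminal in this grammar is nullable.
No production of W has an RHS whose symbols are all nullable, so W is not nullable.

No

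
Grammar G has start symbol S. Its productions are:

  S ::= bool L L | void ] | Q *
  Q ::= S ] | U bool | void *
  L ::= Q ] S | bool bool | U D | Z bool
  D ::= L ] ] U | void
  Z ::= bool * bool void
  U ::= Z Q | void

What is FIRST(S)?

{ bool, void }

S ::= bool L L contributes {bool}.
S ::= void ] contributes {void}.
From S ::= Q *: add FIRST(Q) = { bool, void }.
Union: FIRST(S) = { bool, void }.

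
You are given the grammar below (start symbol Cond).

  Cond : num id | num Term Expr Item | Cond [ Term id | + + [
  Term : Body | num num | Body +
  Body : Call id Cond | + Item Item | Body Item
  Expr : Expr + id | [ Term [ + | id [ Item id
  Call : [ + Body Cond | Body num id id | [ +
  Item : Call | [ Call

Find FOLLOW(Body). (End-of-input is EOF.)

{ +, [, id, num }

In Term : Body: Body is at the end, add FOLLOW(Term) = { [, id }.
In Term : Body +: add FIRST(+) = { + }.
In Body : Body Item: add FIRST(Item) = { +, [ }.
In Call : [ + Body Cond: add FIRST(Cond) = { +, num }.
In Call : Body num id id: add FIRST(num id id) = { num }.
Union: FOLLOW(Body) = { +, [, id, num }.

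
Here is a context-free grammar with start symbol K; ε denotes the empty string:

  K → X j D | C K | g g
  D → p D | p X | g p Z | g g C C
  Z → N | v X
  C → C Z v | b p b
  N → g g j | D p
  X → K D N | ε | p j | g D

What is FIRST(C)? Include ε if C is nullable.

From C → C Z v: add FIRST(C) = { b }.
C → b p b contributes {b}.
Union: FIRST(C) = { b }.

{ b }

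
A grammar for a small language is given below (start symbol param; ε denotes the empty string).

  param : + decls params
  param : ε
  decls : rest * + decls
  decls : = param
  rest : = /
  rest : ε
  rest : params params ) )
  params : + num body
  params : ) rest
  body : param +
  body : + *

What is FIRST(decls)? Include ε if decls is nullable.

From decls : rest * + decls: rest nullable, take FIRST(rest) ∪ {*} = { ), *, +, = }.
decls : = param contributes {=}.
Union: FIRST(decls) = { ), *, +, = }.

{ ), *, +, = }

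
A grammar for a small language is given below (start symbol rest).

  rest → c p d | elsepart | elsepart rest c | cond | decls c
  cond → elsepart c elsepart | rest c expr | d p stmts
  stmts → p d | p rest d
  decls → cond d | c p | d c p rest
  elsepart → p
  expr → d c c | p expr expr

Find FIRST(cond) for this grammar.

From cond → elsepart c elsepart: add FIRST(elsepart) = { p }.
From cond → rest c expr: add FIRST(rest) = { c, d, p }.
cond → d p stmts contributes {d}.
Union: FIRST(cond) = { c, d, p }.

{ c, d, p }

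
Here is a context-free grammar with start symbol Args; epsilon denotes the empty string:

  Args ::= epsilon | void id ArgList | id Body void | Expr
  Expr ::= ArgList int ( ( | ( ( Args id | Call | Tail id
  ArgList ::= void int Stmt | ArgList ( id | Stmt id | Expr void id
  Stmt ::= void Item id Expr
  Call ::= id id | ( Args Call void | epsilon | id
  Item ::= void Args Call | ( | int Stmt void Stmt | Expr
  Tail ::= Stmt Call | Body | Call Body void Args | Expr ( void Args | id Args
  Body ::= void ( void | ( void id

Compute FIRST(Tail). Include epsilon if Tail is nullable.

{ (, id, void }

From Tail ::= Stmt Call: add FIRST(Stmt) = { void }.
From Tail ::= Body: add FIRST(Body) = { (, void }.
From Tail ::= Call Body void Args: Call nullable, take FIRST(Call) ∪ FIRST(Body) = { (, id, void }.
From Tail ::= Expr ( void Args: Expr nullable, take FIRST(Expr) ∪ {(} = { (, id, void }.
Tail ::= id Args contributes {id}.
Union: FIRST(Tail) = { (, id, void }.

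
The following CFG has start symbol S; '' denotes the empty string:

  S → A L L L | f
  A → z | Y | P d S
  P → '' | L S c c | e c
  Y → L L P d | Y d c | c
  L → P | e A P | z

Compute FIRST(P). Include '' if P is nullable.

P → '' contributes ''.
From P → L S c c: L nullable, take FIRST(L) ∪ FIRST(S) = { c, d, e, f, z }.
P → e c contributes {e}.
Union: FIRST(P) = { c, d, e, f, z, '' }.

{ c, d, e, f, z, '' }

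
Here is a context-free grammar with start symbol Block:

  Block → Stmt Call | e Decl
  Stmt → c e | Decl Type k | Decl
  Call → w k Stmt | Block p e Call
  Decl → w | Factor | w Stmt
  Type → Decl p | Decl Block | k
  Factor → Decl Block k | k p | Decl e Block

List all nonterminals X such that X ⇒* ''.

{ } (none)

No nonterminal has an empty production or an RHS whose symbols are all nullable.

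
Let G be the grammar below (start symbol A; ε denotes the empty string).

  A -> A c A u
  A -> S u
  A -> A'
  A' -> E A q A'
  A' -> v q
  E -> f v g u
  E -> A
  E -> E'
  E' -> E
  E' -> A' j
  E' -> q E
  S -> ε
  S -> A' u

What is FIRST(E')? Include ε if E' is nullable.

{ f, q, u, v }

From E' -> E: add FIRST(E) = { f, q, u, v }.
From E' -> A' j: add FIRST(A') = { f, q, u, v }.
E' -> q E contributes {q}.
Union: FIRST(E') = { f, q, u, v }.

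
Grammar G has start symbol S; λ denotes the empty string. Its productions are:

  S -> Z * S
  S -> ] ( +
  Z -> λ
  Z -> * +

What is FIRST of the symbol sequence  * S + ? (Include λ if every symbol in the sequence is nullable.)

* is a terminal; add {*} and stop.

{ * }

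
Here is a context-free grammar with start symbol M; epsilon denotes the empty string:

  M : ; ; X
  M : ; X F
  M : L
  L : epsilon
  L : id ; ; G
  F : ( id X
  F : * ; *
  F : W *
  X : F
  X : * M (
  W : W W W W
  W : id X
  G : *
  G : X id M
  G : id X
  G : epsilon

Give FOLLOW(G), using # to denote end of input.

In L : id ; ; G: G is at the end, add FOLLOW(L) = { #, ( }.
Union: FOLLOW(G) = { #, ( }.

{ #, ( }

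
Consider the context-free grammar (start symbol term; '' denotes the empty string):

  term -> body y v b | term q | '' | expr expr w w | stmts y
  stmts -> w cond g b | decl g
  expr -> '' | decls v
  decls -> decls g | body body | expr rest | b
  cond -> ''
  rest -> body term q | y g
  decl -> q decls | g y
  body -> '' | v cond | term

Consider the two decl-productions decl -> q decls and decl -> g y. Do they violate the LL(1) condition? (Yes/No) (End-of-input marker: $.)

No

FIRST(q decls) = { q } and FIRST(g y) = { g }.
The FIRST sets are disjoint and neither alternative is nullable — no conflict.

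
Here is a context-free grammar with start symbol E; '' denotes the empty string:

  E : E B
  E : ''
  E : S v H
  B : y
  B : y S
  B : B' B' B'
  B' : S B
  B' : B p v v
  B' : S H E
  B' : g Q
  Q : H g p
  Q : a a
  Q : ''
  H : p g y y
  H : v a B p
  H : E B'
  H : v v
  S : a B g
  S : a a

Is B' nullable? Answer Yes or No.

No

Nullable nonterminals: E, Q.
No production of B' has an RHS whose symbols are all nullable, so B' is not nullable.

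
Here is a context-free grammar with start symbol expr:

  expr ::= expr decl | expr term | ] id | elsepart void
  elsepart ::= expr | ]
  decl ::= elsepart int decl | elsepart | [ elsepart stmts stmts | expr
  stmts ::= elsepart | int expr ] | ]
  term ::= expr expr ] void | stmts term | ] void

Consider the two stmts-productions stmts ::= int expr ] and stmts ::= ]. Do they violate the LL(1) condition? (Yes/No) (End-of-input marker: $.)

No

FIRST(int expr ]) = { int } and FIRST(]) = { ] }.
The FIRST sets are disjoint and neither alternative is nullable — no conflict.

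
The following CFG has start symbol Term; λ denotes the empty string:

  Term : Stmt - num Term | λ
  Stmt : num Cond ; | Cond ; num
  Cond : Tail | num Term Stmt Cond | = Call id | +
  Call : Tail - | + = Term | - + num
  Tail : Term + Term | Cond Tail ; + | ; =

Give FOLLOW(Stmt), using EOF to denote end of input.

{ +, -, ;, =, num }

In Term : Stmt - num Term: add FIRST(- num Term) = { - }.
In Cond : num Term Stmt Cond: add FIRST(Cond) = { +, ;, =, num }.
Union: FOLLOW(Stmt) = { +, -, ;, =, num }.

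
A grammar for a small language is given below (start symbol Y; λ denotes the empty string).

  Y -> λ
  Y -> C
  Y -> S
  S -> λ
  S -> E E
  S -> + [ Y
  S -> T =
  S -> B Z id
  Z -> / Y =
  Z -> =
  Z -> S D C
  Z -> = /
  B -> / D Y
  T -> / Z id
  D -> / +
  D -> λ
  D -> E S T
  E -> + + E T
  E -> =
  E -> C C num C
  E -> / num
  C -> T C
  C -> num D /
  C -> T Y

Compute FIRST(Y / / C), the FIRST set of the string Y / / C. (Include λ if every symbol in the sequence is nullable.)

Add FIRST(Y)\{λ} = { +, /, =, num }; Y is nullable, continue.
/ is a terminal; add {/} and stop.

{ +, /, =, num }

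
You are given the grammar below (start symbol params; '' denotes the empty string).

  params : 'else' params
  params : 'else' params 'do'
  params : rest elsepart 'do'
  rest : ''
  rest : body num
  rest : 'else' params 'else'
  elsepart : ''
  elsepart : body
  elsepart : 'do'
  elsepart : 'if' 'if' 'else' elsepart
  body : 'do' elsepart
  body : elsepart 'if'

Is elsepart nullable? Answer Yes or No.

elsepart has an ''-production, so elsepart ⇒ ''.

Yes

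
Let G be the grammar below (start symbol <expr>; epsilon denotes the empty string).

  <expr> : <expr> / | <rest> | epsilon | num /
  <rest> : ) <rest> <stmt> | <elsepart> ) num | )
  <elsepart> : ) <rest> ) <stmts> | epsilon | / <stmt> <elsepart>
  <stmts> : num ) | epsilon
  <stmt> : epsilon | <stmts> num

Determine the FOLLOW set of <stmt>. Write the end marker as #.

In <rest> : ) <rest> <stmt>: <stmt> is at the end, add FOLLOW(<rest>) = { #, ), /, num }.
In <elsepart> : / <stmt> <elsepart>: add FIRST(<elsepart>)\{epsilon} = { ), / }.
  Since <elsepart> is nullable, also add FOLLOW(<elsepart>) = { ) }.
Union: FOLLOW(<stmt>) = { #, ), /, num }.

{ #, ), /, num }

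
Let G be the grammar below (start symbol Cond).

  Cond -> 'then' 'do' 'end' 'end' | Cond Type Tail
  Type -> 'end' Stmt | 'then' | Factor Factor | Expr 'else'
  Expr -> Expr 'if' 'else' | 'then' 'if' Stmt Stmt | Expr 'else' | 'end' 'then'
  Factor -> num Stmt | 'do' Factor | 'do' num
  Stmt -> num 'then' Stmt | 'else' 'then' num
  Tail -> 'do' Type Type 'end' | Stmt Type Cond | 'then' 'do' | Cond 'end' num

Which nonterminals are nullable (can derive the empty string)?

No nonterminal has an empty production or an RHS whose symbols are all nullable.

{ } (none)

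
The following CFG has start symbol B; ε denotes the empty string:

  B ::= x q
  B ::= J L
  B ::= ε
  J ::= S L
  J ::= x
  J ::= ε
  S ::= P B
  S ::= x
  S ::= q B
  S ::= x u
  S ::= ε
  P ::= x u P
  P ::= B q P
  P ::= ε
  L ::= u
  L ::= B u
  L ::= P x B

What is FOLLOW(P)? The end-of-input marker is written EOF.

{ q, u, x }

In S ::= P B: add FIRST(B)\{ε} = { q, u, x }.
  Since B is nullable, also add FOLLOW(S) = { q, u, x }.
In P ::= x u P: P is at the end, add FOLLOW(P) = { q, u, x }.
In P ::= B q P: P is at the end, add FOLLOW(P) = { q, u, x }.
In L ::= P x B: add FIRST(x B) = { x }.
Union: FOLLOW(P) = { q, u, x }.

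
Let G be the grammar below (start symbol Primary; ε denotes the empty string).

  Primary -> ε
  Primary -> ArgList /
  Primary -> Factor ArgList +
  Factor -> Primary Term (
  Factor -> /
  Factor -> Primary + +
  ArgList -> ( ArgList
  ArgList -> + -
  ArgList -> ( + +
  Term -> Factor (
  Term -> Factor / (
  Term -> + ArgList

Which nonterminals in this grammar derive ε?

{ Primary }

Directly nullable (have an ε-production): Primary.
No other nonterminal has a production whose RHS symbols are all nullable.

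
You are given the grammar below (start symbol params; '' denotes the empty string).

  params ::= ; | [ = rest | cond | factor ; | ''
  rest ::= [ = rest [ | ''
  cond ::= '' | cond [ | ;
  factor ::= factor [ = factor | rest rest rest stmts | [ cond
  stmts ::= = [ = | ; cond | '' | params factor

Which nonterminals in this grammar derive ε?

Directly nullable (have an ''-production): params, rest, cond, stmts.
factor ::= rest rest rest stmts with every symbol nullable, so factor is nullable.

{ cond, factor, params, rest, stmts }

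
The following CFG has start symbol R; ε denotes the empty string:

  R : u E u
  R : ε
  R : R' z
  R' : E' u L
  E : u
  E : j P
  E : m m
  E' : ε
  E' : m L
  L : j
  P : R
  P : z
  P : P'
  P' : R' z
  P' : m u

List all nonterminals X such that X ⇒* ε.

{ E', P, R }

Directly nullable (have an ε-production): R, E'.
P : R with every symbol nullable, so P is nullable.
No other nonterminal has a production whose RHS symbols are all nullable.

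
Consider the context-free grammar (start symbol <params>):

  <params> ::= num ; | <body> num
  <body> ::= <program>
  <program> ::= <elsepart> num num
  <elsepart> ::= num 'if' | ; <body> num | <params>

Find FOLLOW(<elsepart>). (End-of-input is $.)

In <program> ::= <elsepart> num num: add FIRST(num num) = { num }.
Union: FOLLOW(<elsepart>) = { num }.

{ num }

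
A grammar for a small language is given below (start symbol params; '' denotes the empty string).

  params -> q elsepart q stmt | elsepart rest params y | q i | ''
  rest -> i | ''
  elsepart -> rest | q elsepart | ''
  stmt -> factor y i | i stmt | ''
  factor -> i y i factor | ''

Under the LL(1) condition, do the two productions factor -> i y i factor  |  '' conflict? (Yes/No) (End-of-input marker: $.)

No

FIRST(i y i factor) = { i } and FIRST('') = { '' }.
The second is nullable but FOLLOW(factor) = { y } is disjoint from FIRST of the first.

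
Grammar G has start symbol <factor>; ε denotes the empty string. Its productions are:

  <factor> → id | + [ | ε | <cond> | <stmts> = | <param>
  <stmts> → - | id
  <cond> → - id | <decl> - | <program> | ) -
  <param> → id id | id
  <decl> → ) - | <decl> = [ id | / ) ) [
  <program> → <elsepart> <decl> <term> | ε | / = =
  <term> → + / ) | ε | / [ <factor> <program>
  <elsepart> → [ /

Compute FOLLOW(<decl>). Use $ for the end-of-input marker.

In <cond> → <decl> -: add FIRST(-) = { - }.
In <decl> → <decl> = [ id: add FIRST(= [ id) = { = }.
In <program> → <elsepart> <decl> <term>: add FIRST(<term>)\{ε} = { +, / }.
  Since <term> is nullable, also add FOLLOW(<program>) = { $, /, [ }.
Union: FOLLOW(<decl>) = { $, +, -, /, =, [ }.

{ $, +, -, /, =, [ }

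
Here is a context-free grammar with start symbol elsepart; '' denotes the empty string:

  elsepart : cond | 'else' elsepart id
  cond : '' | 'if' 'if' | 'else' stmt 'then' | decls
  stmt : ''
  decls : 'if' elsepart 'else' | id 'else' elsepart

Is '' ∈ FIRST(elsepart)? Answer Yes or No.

elsepart : cond and each of cond is nullable, so elsepart ⇒* ''.

Yes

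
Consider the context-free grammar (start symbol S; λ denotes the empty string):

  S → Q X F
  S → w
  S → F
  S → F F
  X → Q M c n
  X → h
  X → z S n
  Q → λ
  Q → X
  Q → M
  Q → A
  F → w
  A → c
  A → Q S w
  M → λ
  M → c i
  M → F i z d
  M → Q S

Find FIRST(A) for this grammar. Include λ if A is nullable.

A → c contributes {c}.
From A → Q S w: Q nullable, take FIRST(Q) ∪ FIRST(S) = { c, h, w, z }.
Union: FIRST(A) = { c, h, w, z }.

{ c, h, w, z }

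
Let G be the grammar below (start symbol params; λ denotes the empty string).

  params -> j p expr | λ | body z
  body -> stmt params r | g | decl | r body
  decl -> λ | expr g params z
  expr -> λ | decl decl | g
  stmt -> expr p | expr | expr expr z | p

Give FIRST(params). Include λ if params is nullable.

params -> j p expr contributes {j}.
params -> λ contributes λ.
From params -> body z: body nullable, take FIRST(body) ∪ {z} = { g, j, p, r, z }.
Union: FIRST(params) = { g, j, p, r, z, λ }.

{ g, j, p, r, z, λ }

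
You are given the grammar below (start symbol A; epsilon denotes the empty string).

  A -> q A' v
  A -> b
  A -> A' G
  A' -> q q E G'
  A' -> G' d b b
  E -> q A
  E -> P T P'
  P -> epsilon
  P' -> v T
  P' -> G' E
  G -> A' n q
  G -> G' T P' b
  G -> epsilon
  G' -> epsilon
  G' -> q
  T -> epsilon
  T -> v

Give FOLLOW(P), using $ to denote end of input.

{ q, v }

In E -> P T P': add FIRST(T P') = { q, v }.
Union: FOLLOW(P) = { q, v }.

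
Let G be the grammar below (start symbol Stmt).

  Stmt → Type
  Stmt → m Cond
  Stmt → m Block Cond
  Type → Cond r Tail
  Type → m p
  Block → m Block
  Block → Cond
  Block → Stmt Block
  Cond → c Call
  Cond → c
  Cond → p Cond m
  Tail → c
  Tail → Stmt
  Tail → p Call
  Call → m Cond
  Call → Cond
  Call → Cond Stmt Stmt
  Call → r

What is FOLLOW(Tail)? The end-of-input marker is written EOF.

{ EOF, c, m, p, r }

In Type → Cond r Tail: Tail is at the end, add FOLLOW(Type) = { EOF, c, m, p, r }.
Union: FOLLOW(Tail) = { EOF, c, m, p, r }.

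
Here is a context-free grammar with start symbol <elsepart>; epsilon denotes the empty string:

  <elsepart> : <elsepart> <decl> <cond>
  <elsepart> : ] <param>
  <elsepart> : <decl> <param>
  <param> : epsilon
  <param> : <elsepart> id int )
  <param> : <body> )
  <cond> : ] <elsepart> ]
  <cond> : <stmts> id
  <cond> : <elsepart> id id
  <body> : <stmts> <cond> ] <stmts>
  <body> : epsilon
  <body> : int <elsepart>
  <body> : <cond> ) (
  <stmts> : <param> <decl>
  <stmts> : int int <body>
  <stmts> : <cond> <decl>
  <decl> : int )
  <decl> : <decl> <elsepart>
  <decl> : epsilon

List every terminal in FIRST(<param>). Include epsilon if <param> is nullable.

<param> : epsilon contributes epsilon.
From <param> : <elsepart> id int ): <elsepart> nullable, take FIRST(<elsepart>) ∪ {id} = { ), ], id, int }.
From <param> : <body> ): <body> nullable, take FIRST(<body>) ∪ {)} = { ), ], id, int }.
Union: FIRST(<param>) = { ), ], id, int, epsilon }.

{ ), ], id, int, epsilon }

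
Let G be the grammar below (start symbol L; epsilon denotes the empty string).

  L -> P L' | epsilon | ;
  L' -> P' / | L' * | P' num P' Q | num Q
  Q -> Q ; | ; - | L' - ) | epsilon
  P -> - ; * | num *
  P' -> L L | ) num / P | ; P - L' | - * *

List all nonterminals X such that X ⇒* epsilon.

{ L, P', Q }

Directly nullable (have an epsilon-production): L, Q.
P' -> L L with every symbol nullable, so P' is nullable.
No other nonterminal has a production whose RHS symbols are all nullable.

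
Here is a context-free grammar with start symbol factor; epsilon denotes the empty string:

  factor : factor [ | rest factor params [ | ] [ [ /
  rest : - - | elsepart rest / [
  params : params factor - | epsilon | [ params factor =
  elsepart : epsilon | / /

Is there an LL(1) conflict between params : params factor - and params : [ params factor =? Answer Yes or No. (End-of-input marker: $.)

FIRST(params factor -) = { -, /, [, ] } and FIRST([ params factor =) = { [ }.
Both contain [, so the two alternatives are not disjoint — LL(1) conflict.

Yes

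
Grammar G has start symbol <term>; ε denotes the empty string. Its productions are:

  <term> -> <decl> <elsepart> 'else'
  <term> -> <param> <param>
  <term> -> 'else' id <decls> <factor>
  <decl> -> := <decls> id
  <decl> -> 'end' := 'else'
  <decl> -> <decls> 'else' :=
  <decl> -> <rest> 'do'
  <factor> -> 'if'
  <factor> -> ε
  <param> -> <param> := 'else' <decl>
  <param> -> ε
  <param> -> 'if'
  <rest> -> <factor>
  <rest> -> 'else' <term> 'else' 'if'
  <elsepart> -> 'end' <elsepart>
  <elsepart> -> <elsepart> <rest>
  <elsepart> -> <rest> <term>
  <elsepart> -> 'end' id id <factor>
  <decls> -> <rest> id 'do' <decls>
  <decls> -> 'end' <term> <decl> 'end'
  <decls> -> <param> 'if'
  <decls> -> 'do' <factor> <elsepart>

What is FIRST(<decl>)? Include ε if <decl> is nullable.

<decl> -> := <decls> id contributes {:=}.
<decl> -> 'end' := 'else' contributes {'end'}.
From <decl> -> <decls> 'else' :=: add FIRST(<decls>) = { 'do', 'else', 'end', 'if', :=, id }.
From <decl> -> <rest> 'do': <rest> nullable, take FIRST(<rest>) ∪ {'do'} = { 'do', 'else', 'if' }.
Union: FIRST(<decl>) = { 'do', 'else', 'end', 'if', :=, id }.

{ 'do', 'else', 'end', 'if', :=, id }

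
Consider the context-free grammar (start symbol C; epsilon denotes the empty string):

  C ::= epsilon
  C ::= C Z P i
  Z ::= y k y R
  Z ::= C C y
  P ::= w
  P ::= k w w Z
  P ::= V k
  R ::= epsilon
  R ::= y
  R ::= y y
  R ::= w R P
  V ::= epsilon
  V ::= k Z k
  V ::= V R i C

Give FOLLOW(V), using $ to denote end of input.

{ i, k, w, y }

In P ::= V k: add FIRST(k) = { k }.
In V ::= V R i C: add FIRST(R i C) = { i, w, y }.
Union: FOLLOW(V) = { i, k, w, y }.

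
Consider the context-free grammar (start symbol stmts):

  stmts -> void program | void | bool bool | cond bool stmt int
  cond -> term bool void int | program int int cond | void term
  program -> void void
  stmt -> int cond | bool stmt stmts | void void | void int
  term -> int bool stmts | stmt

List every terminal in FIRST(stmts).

stmts -> void program contributes {void}.
stmts -> void contributes {void}.
stmts -> bool bool contributes {bool}.
From stmts -> cond bool stmt int: add FIRST(cond) = { bool, int, void }.
Union: FIRST(stmts) = { bool, int, void }.

{ bool, int, void }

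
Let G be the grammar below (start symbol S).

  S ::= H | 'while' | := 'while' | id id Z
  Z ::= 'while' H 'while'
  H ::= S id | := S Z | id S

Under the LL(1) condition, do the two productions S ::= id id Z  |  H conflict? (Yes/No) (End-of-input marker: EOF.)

Yes

FIRST(id id Z) = { id } and FIRST(H) = { 'while', :=, id }.
Both contain id, so the two alternatives are not disjoint — LL(1) conflict.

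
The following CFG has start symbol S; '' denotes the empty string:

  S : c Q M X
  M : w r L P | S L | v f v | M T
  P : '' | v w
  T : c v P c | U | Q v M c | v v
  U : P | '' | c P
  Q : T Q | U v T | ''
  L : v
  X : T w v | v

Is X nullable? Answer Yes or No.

Nullable nonterminals: P, Q, T, U.
No production of X has an RHS whose symbols are all nullable, so X is not nullable.

No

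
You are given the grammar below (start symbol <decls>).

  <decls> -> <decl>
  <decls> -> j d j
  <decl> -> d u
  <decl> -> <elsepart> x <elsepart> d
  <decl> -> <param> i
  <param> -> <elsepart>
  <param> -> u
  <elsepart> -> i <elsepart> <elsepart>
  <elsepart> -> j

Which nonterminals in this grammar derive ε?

{ } (none)

No nonterminal has an empty production or an RHS whose symbols are all nullable.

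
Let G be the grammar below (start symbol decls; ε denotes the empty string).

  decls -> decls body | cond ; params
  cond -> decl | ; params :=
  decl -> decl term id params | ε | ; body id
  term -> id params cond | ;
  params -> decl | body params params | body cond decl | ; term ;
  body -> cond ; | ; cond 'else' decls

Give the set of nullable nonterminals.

Directly nullable (have an ε-production): decl.
cond -> decl with every symbol nullable, so cond is nullable.
params -> decl with every symbol nullable, so params is nullable.
No other nonterminal has a production whose RHS symbols are all nullable.

{ cond, decl, params }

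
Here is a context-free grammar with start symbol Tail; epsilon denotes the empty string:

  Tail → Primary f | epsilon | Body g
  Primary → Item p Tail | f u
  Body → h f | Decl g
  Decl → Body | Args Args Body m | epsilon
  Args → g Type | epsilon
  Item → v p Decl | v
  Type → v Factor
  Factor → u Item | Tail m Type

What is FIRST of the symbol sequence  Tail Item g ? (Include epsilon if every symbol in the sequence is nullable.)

{ f, g, h, v }

Add FIRST(Tail)\{epsilon} = { f, g, h, v }; Tail is nullable, continue.
Add FIRST(Item) = { v }; Item is not nullable, stop.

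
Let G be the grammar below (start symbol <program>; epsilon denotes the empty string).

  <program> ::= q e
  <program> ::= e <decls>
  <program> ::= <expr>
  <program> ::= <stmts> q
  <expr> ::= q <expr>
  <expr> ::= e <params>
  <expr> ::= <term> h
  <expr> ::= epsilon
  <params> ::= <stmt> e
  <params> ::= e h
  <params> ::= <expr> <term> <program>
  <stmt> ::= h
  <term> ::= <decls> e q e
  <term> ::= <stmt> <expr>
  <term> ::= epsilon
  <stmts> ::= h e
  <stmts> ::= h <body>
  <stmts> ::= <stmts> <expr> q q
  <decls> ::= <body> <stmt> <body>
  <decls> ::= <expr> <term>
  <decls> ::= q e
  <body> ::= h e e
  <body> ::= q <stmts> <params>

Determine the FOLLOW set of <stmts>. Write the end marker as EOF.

In <program> ::= <stmts> q: add FIRST(q) = { q }.
In <stmts> ::= <stmts> <expr> q q: add FIRST(<expr> q q) = { e, h, q }.
In <body> ::= q <stmts> <params>: add FIRST(<params>)\{epsilon} = { e, h, q }.
  Since <params> is nullable, also add FOLLOW(<body>) = { EOF, e, h, q }.
Union: FOLLOW(<stmts>) = { EOF, e, h, q }.

{ EOF, e, h, q }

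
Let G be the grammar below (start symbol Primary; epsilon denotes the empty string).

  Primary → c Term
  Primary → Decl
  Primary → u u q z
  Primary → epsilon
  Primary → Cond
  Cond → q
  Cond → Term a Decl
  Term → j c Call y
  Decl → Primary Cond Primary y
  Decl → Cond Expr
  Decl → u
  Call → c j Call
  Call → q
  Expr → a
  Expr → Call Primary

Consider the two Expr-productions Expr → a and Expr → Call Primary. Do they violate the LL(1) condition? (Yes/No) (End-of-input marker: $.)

FIRST(a) = { a } and FIRST(Call Primary) = { c, q }.
The FIRST sets are disjoint and neither alternative is nullable — no conflict.

No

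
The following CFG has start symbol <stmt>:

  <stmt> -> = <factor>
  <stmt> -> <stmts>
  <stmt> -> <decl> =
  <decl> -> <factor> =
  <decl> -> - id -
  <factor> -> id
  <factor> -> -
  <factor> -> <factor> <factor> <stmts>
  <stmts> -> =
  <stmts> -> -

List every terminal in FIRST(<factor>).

{ -, id }

<factor> -> id contributes {id}.
<factor> -> - contributes {-}.
From <factor> -> <factor> <factor> <stmts>: add FIRST(<factor>) = { -, id }.
Union: FIRST(<factor>) = { -, id }.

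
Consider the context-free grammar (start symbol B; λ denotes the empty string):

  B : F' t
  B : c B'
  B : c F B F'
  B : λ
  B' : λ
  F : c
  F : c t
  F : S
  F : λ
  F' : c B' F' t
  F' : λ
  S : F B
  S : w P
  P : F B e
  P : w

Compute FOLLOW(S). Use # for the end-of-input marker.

{ #, c, e, t }

In F : S: S is at the end, add FOLLOW(F) = { #, c, e, t }.
Union: FOLLOW(S) = { #, c, e, t }.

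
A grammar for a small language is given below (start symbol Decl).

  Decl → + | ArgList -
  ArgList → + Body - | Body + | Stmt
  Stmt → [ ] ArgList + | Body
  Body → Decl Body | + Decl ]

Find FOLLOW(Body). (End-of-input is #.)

In ArgList → + Body -: add FIRST(-) = { - }.
In ArgList → Body +: add FIRST(+) = { + }.
In Stmt → Body: Body is at the end, add FOLLOW(Stmt) = { +, - }.
In Body → Decl Body: Body is at the end, add FOLLOW(Body) = { +, - }.
Union: FOLLOW(Body) = { +, - }.

{ +, - }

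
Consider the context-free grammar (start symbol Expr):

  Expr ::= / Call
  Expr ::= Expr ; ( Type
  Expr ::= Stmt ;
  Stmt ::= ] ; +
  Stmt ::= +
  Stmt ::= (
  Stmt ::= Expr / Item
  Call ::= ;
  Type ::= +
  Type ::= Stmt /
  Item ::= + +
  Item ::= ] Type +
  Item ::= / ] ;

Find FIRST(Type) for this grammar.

{ (, +, /, ] }

Type ::= + contributes {+}.
From Type ::= Stmt /: add FIRST(Stmt) = { (, +, /, ] }.
Union: FIRST(Type) = { (, +, /, ] }.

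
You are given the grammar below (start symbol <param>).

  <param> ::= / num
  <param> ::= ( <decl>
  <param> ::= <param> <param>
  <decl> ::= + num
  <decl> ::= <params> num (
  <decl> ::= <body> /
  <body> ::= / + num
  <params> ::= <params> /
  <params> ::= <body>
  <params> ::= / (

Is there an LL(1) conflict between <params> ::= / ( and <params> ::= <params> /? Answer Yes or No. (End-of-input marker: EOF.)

FIRST(/ () = { / } and FIRST(<params> /) = { / }.
Both contain /, so the two alternatives are not disjoint — LL(1) conflict.

Yes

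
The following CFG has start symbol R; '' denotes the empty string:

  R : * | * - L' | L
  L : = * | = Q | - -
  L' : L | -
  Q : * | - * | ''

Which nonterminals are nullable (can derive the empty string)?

Directly nullable (have an ''-production): Q.
No other nonterminal has a production whose RHS symbols are all nullable.

{ Q }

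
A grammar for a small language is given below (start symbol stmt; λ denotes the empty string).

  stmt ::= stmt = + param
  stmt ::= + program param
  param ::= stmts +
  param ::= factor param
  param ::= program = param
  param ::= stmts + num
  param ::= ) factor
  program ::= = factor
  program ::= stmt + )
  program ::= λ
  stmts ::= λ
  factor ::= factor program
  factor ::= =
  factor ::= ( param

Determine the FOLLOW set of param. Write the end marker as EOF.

{ EOF, (, ), +, = }

In stmt ::= stmt = + param: param is at the end, add FOLLOW(stmt) = { EOF, +, = }.
In stmt ::= + program param: param is at the end, add FOLLOW(stmt) = { EOF, +, = }.
In param ::= factor param: param is at the end, add FOLLOW(param) = { EOF, (, ), +, = }.
In param ::= program = param: param is at the end, add FOLLOW(param) = { EOF, (, ), +, = }.
In factor ::= ( param: param is at the end, add FOLLOW(factor) = { EOF, (, ), +, = }.
Union: FOLLOW(param) = { EOF, (, ), +, = }.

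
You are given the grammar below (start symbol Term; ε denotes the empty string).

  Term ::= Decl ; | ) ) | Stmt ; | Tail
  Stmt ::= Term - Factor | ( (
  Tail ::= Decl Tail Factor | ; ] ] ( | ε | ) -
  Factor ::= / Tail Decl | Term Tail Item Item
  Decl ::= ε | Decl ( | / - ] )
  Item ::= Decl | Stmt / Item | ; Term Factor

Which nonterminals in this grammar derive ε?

Directly nullable (have an ε-production): Tail, Decl.
Term ::= Tail with every symbol nullable, so Term is nullable.
Item ::= Decl with every symbol nullable, so Item is nullable.
Factor ::= Term Tail Item Item with every symbol nullable, so Factor is nullable.
No other nonterminal has a production whose RHS symbols are all nullable.

{ Decl, Factor, Item, Tail, Term }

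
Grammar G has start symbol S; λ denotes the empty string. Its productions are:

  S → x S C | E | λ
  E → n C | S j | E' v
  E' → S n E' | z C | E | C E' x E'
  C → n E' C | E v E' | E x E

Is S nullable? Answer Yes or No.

Yes

S has an λ-production, so S ⇒ λ.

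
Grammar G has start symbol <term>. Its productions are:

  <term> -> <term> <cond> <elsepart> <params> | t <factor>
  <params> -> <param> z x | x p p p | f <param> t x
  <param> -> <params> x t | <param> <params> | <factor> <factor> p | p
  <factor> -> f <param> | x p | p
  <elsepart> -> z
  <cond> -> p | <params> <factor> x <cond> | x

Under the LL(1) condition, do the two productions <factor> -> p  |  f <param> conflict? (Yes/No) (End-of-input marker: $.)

FIRST(p) = { p } and FIRST(f <param>) = { f }.
The FIRST sets are disjoint and neither alternative is nullable — no conflict.

No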